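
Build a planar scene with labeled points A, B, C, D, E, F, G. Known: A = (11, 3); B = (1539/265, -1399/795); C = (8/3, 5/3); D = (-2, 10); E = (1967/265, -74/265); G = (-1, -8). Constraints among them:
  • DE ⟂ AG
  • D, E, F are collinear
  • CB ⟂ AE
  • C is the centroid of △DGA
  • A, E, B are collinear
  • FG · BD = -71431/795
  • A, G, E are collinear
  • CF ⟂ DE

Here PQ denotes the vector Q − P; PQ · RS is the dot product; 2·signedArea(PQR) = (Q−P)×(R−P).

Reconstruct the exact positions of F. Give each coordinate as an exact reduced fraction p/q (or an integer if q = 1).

1. F_x = 3404/795  [D, E, F are collinear ∩ CF ⟂ DE]
2. F_y = 834/265  [D, E, F are collinear ∩ CF ⟂ DE]
   → F = (3404/795, 834/265)

F = (3404/795, 834/265)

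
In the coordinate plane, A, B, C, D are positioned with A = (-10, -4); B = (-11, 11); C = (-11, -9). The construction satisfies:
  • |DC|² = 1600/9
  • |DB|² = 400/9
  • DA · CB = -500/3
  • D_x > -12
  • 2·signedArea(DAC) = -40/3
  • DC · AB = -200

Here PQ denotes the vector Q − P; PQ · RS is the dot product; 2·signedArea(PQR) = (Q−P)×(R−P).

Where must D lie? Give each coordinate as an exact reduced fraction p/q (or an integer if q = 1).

D = (-11, 13/3)

1. D_x = -11  [DA · CB = -500/3 ∩ DC · AB = -200]
2. D_y = 13/3  [DA · CB = -500/3 ∩ DC · AB = -200]
   → D = (-11, 13/3)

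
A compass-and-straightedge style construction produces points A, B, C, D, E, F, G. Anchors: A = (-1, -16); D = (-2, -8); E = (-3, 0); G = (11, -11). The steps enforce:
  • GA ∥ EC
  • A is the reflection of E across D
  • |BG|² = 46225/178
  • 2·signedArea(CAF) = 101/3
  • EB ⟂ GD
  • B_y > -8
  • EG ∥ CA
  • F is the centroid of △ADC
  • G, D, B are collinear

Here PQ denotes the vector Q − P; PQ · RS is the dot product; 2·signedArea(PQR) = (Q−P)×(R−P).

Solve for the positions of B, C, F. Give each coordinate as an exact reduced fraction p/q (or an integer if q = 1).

1. B_x = -837/178  [G, D, B are collinear ∩ EB ⟂ GD]
2. B_y = -1313/178  [G, D, B are collinear ∩ EB ⟂ GD]
   → B = (-837/178, -1313/178)
3. C_x = -15  [EG ∥ CA ∩ GA ∥ EC]
4. C_y = -5  [EG ∥ CA ∩ GA ∥ EC]
   → C = (-15, -5)
5. F_x = -6  [F is the centroid of △ADC]
6. F_y = -29/3  [F is the centroid of △ADC]
   → F = (-6, -29/3)

B = (-837/178, -1313/178)
C = (-15, -5)
F = (-6, -29/3)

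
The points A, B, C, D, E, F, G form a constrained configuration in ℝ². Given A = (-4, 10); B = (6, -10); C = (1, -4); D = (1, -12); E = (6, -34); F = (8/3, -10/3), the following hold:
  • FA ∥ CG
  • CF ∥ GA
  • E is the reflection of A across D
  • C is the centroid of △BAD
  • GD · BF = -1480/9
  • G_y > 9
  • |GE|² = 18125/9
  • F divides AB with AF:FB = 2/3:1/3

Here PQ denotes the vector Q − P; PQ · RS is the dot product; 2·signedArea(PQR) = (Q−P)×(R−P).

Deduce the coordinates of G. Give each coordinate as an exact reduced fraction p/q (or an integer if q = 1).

1. G_x = -17/3  [CF ∥ GA ∩ FA ∥ CG]
2. G_y = 28/3  [CF ∥ GA ∩ FA ∥ CG]
   → G = (-17/3, 28/3)

G = (-17/3, 28/3)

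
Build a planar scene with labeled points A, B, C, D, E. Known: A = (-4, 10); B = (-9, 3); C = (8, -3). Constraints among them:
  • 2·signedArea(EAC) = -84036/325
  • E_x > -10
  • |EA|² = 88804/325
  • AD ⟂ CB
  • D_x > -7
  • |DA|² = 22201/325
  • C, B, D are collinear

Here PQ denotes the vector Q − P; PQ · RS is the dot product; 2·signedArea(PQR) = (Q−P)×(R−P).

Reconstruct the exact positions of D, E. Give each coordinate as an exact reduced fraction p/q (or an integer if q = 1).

D = (-2194/325, 717/325)
E = (-3088/325, -1816/325)

1. D_x = -2194/325  [C, B, D are collinear ∩ AD ⟂ CB]
2. D_y = 717/325  [C, B, D are collinear ∩ AD ⟂ CB]
   → D = (-2194/325, 717/325)
3. E_x = -3088/325  [line 13·x + 12·y + 61936/325 = 0 ∩ |EA|² = 88804/325]
4. E_y = -1816/325  [line 13·x + 12·y + 61936/325 = 0 ∩ |EA|² = 88804/325]
   → E = (-3088/325, -1816/325)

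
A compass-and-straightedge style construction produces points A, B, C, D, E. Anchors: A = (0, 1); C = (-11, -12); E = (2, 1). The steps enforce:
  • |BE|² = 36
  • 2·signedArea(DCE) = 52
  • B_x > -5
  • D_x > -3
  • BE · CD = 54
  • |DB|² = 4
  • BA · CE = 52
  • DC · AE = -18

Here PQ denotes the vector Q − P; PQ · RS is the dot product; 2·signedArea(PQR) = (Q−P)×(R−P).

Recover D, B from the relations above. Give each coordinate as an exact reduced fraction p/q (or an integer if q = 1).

B = (-4, 1)
D = (-2, 1)

1. D_x = -2  [2·signedArea(DCE) = 52 ∩ DC · AE = -18]
2. D_y = 1  [2·signedArea(DCE) = 52 ∩ DC · AE = -18]
   → D = (-2, 1)
3. B_x = -4  [BA · CE = 52 ∩ BE · CD = 54]
4. B_y = 1  [BA · CE = 52 ∩ BE · CD = 54]
   → B = (-4, 1)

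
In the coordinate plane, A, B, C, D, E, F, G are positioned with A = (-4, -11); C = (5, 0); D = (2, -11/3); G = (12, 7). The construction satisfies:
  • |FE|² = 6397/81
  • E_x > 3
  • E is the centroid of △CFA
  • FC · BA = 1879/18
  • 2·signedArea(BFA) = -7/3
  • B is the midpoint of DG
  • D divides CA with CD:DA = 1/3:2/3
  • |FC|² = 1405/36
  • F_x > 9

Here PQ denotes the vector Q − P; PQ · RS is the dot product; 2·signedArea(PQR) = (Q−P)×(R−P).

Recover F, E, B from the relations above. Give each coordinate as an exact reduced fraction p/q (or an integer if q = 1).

1. B_x = 7  [B is the midpoint of DG]
2. B_y = 5/3  [B is the midpoint of DG]
   → B = (7, 5/3)
3. F_x = 19/2  [FC · BA = 1879/18 ∩ 2·signedArea(BFA) = -7/3]
4. F_y = 13/3  [FC · BA = 1879/18 ∩ 2·signedArea(BFA) = -7/3]
   → F = (19/2, 13/3)
5. E_x = 7/2  [E is the centroid of △CFA]
6. E_y = -20/9  [E is the centroid of △CFA]
   → E = (7/2, -20/9)

B = (7, 5/3)
E = (7/2, -20/9)
F = (19/2, 13/3)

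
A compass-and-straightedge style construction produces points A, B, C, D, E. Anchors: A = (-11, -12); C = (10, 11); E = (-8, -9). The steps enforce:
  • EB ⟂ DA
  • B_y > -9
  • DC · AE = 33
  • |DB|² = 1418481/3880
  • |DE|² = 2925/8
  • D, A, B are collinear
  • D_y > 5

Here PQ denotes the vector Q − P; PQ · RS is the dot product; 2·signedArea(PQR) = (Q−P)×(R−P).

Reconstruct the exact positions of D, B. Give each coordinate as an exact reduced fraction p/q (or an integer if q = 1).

1. D_x = 19/4  [line -3·x + -3·y + 30 = 0 ∩ |DE|² = 2925/8]
2. D_y = 21/4  [line -3·x + -3·y + 30 = 0 ∩ |DE|² = 2925/8]
   → D = (19/4, 21/4)
3. B_x = -3949/485  [D, A, B are collinear ∩ EB ⟂ DA]
4. B_y = -4302/485  [D, A, B are collinear ∩ EB ⟂ DA]
   → B = (-3949/485, -4302/485)

B = (-3949/485, -4302/485)
D = (19/4, 21/4)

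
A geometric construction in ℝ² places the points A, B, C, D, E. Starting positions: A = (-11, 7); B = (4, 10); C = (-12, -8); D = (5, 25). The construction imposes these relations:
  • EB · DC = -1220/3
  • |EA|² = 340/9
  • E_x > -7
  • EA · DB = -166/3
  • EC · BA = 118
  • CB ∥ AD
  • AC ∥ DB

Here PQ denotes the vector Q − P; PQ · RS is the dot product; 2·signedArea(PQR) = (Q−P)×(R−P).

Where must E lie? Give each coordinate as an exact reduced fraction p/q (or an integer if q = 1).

1. E_x = -19/3  [EA · DB = -166/3 ∩ EB · DC = -1220/3]
2. E_y = 3  [EA · DB = -166/3 ∩ EB · DC = -1220/3]
   → E = (-19/3, 3)

E = (-19/3, 3)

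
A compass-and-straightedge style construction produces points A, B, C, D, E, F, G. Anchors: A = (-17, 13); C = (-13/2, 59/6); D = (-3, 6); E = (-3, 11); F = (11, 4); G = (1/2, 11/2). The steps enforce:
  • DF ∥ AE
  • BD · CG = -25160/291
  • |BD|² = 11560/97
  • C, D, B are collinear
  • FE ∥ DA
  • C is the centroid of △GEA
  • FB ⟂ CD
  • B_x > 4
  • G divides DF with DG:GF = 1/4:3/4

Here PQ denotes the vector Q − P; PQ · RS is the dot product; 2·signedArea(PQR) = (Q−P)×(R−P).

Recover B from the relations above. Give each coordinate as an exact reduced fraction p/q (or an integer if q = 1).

B = (423/97, -200/97)

1. B_x = 423/97  [C, D, B are collinear ∩ FB ⟂ CD]
2. B_y = -200/97  [C, D, B are collinear ∩ FB ⟂ CD]
   → B = (423/97, -200/97)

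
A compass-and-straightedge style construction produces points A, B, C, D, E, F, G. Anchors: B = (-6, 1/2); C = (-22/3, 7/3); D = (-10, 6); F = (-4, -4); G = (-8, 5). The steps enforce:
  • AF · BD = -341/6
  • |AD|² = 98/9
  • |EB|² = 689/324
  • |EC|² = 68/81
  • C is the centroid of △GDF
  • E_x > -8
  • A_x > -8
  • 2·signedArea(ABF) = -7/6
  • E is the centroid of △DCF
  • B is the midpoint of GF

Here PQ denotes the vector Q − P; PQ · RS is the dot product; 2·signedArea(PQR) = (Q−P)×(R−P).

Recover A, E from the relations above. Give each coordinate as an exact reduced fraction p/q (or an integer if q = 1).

1. A_x = -23/3  [2·signedArea(ABF) = -7/6 ∩ AF · BD = -341/6]
2. A_y = 11/3  [2·signedArea(ABF) = -7/6 ∩ AF · BD = -341/6]
   → A = (-23/3, 11/3)
3. E_x = -64/9  [E is the centroid of △DCF]
4. E_y = 13/9  [E is the centroid of △DCF]
   → E = (-64/9, 13/9)

A = (-23/3, 11/3)
E = (-64/9, 13/9)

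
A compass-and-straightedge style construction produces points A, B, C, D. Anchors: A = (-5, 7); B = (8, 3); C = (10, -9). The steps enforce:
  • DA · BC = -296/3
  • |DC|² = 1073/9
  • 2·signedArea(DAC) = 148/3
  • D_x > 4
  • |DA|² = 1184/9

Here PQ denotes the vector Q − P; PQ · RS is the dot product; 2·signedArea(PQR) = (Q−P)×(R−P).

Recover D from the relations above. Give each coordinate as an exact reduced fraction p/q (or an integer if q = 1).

D = (13/3, 1/3)

1. D_x = 13/3  [DA · BC = -296/3 ∩ 2·signedArea(DAC) = 148/3]
2. D_y = 1/3  [DA · BC = -296/3 ∩ 2·signedArea(DAC) = 148/3]
   → D = (13/3, 1/3)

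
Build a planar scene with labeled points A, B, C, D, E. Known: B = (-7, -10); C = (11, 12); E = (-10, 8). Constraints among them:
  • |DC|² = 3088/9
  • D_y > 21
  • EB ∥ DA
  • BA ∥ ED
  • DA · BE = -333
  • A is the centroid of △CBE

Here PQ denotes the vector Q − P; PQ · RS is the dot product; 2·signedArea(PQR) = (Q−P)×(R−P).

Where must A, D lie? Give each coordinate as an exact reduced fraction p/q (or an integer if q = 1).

1. A_x = -2  [A is the centroid of △CBE]
2. A_y = 10/3  [A is the centroid of △CBE]
   → A = (-2, 10/3)
3. D_x = -5  [EB ∥ DA ∩ BA ∥ ED]
4. D_y = 64/3  [EB ∥ DA ∩ BA ∥ ED]
   → D = (-5, 64/3)

A = (-2, 10/3)
D = (-5, 64/3)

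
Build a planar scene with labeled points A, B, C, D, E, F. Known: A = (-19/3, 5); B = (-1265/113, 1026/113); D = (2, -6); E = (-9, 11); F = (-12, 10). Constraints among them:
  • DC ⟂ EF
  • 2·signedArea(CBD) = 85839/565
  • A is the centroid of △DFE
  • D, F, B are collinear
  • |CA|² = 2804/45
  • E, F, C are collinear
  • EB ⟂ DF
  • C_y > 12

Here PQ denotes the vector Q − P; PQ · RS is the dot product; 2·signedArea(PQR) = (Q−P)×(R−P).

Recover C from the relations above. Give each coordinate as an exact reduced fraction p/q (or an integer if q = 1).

C = (-21/5, 63/5)

1. C_x = -21/5  [E, F, C are collinear ∩ DC ⟂ EF]
2. C_y = 63/5  [E, F, C are collinear ∩ DC ⟂ EF]
   → C = (-21/5, 63/5)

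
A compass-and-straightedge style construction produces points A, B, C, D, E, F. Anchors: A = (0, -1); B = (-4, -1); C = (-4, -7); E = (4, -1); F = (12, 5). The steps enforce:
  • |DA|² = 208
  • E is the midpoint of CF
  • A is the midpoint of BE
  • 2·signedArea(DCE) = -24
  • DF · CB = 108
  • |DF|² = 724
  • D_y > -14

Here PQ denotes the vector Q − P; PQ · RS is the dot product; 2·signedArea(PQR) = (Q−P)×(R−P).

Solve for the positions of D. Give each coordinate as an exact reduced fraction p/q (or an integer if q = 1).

1. D_x = -8  [2·signedArea(DCE) = -24 ∩ DF · CB = 108]
2. D_y = -13  [2·signedArea(DCE) = -24 ∩ DF · CB = 108]
   → D = (-8, -13)

D = (-8, -13)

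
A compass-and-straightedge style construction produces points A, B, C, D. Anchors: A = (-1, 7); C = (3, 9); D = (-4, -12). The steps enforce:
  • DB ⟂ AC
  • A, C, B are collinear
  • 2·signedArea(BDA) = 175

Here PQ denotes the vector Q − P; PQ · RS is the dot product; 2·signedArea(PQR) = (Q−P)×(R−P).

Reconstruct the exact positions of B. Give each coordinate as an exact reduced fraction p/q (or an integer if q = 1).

B = (-11, 2)

1. B_x = -11  [A, C, B are collinear ∩ DB ⟂ AC]
2. B_y = 2  [A, C, B are collinear ∩ DB ⟂ AC]
   → B = (-11, 2)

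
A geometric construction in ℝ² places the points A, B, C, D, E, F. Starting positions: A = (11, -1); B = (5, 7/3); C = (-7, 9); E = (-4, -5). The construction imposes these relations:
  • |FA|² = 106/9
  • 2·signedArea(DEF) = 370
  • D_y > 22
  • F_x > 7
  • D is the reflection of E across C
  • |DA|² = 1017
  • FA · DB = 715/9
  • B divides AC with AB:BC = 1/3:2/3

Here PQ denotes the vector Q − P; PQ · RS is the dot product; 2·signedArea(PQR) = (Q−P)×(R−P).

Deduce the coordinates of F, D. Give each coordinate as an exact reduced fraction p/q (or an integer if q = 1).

1. D_x = -10  [D is the reflection of E across C]
2. D_y = 23  [D is the reflection of E across C]
   → D = (-10, 23)
3. F_x = 8  [FA · DB = 715/9 ∩ 2·signedArea(DEF) = 370]
4. F_y = 2/3  [FA · DB = 715/9 ∩ 2·signedArea(DEF) = 370]
   → F = (8, 2/3)

D = (-10, 23)
F = (8, 2/3)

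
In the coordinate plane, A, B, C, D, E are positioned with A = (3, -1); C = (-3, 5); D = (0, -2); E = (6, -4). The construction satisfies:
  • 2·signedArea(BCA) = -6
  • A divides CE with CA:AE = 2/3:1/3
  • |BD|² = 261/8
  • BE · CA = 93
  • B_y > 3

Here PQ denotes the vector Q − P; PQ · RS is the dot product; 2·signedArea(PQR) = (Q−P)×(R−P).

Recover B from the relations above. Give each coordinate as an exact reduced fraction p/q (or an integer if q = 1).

B = (-9/4, 13/4)

1. B_x = -9/4  [2·signedArea(BCA) = -6 ∩ BE · CA = 93]
2. B_y = 13/4  [2·signedArea(BCA) = -6 ∩ BE · CA = 93]
   → B = (-9/4, 13/4)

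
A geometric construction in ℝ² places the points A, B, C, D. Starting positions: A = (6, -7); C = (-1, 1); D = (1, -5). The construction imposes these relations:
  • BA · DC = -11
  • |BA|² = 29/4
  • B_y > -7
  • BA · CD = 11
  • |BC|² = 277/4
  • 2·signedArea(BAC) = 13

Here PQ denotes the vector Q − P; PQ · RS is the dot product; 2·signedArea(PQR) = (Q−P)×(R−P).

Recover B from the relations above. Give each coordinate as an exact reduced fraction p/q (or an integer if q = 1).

1. B_x = 7/2  [BA · CD = 11 ∩ 2·signedArea(BAC) = 13]
2. B_y = -6  [BA · CD = 11 ∩ 2·signedArea(BAC) = 13]
   → B = (7/2, -6)

B = (7/2, -6)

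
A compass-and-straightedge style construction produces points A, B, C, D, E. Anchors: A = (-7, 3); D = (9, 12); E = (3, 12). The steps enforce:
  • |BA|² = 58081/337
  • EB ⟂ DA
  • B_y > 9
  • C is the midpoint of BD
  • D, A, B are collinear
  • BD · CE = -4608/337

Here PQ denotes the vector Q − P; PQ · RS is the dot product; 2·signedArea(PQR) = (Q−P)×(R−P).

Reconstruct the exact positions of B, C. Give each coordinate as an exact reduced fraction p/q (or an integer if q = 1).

1. B_x = 1497/337  [D, A, B are collinear ∩ EB ⟂ DA]
2. B_y = 3180/337  [D, A, B are collinear ∩ EB ⟂ DA]
   → B = (1497/337, 3180/337)
3. C_x = 2265/337  [C is the midpoint of BD]
4. C_y = 3612/337  [C is the midpoint of BD]
   → C = (2265/337, 3612/337)

B = (1497/337, 3180/337)
C = (2265/337, 3612/337)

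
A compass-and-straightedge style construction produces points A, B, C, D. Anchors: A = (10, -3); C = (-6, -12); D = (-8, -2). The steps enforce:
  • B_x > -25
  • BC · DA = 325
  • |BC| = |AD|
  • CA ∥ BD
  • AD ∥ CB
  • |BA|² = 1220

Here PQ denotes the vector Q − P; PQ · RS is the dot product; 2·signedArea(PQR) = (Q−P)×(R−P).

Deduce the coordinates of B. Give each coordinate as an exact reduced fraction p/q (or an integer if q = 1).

B = (-24, -11)

1. B_x = -24  [CA ∥ BD ∩ AD ∥ CB]
2. B_y = -11  [CA ∥ BD ∩ AD ∥ CB]
   → B = (-24, -11)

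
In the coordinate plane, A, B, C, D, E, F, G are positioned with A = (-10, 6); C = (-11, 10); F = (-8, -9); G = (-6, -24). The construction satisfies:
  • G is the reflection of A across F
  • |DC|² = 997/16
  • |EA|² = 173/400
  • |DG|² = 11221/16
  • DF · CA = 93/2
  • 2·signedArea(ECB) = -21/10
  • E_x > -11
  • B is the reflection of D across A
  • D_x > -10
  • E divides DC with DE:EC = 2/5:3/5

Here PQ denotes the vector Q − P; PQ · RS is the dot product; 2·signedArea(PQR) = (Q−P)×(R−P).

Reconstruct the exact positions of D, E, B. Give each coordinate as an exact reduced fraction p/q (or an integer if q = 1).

B = (-21/2, 39/4)
D = (-19/2, 9/4)
E = (-101/10, 107/20)

1. D_x = -19/2  [line -1·x + 4·y + -37/2 = 0 ∩ |DG|² = 11221/16]
2. D_y = 9/4  [line -1·x + 4·y + -37/2 = 0 ∩ |DG|² = 11221/16]
   → D = (-19/2, 9/4)
3. E_x = -101/10  [E divides DC with DE:EC = 2/5:3/5]
4. E_y = 107/20  [E divides DC with DE:EC = 2/5:3/5]
   → E = (-101/10, 107/20)
5. B_x = -21/2  [B is the reflection of D across A]
6. B_y = 39/4  [B is the reflection of D across A]
   → B = (-21/2, 39/4)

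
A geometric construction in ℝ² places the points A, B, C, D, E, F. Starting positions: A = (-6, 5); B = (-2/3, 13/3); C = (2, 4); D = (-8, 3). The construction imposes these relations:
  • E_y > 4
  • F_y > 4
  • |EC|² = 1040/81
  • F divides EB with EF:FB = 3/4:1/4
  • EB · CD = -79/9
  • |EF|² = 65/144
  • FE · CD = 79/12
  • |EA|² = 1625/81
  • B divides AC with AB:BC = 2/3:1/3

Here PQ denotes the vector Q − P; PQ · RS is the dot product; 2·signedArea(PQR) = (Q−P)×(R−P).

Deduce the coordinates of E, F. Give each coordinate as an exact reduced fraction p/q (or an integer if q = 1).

1. E_x = -14/9  [line 10·x + 1·y + 100/9 = 0 ∩ |EC|² = 1040/81]
2. E_y = 40/9  [line 10·x + 1·y + 100/9 = 0 ∩ |EC|² = 1040/81]
   → E = (-14/9, 40/9)
3. F_x = -8/9  [F divides EB with EF:FB = 3/4:1/4]
4. F_y = 157/36  [F divides EB with EF:FB = 3/4:1/4]
   → F = (-8/9, 157/36)

E = (-14/9, 40/9)
F = (-8/9, 157/36)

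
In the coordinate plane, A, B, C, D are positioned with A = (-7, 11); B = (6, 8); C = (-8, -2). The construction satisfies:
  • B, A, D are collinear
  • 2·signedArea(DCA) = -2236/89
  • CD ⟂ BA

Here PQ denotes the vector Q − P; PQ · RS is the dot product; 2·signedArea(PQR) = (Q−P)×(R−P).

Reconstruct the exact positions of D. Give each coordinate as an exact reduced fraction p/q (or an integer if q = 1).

D = (-454/89, 940/89)

1. D_x = -454/89  [B, A, D are collinear ∩ CD ⟂ BA]
2. D_y = 940/89  [B, A, D are collinear ∩ CD ⟂ BA]
   → D = (-454/89, 940/89)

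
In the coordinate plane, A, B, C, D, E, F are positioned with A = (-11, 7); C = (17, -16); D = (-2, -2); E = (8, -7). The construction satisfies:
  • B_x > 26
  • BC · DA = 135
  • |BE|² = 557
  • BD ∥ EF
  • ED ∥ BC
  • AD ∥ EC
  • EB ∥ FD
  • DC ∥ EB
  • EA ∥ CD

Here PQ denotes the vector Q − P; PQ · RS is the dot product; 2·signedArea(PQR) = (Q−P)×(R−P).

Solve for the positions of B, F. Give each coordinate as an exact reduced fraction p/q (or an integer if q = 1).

B = (27, -21)
F = (-21, 12)

1. B_x = 27  [ED ∥ BC ∩ DC ∥ EB]
2. B_y = -21  [ED ∥ BC ∩ DC ∥ EB]
   → B = (27, -21)
3. F_x = -21  [EB ∥ FD ∩ BD ∥ EF]
4. F_y = 12  [EB ∥ FD ∩ BD ∥ EF]
   → F = (-21, 12)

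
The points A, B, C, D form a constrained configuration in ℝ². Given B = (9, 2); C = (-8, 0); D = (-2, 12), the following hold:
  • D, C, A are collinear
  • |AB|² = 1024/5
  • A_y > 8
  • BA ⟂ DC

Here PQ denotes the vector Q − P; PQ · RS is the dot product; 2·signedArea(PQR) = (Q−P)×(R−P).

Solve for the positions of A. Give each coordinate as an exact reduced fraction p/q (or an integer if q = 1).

1. A_x = -19/5  [D, C, A are collinear ∩ BA ⟂ DC]
2. A_y = 42/5  [D, C, A are collinear ∩ BA ⟂ DC]
   → A = (-19/5, 42/5)

A = (-19/5, 42/5)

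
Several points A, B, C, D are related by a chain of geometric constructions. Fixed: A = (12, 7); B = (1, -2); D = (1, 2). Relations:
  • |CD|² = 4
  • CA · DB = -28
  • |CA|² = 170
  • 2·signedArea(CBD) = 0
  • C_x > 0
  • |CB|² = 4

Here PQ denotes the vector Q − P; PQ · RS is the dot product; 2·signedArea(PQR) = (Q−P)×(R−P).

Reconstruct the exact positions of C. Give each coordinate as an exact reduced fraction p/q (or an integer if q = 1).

C = (1, 0)

1. C_x = 1  [2·signedArea(CBD) = 0 ∩ CA · DB = -28]
2. C_y = 0  [2·signedArea(CBD) = 0 ∩ CA · DB = -28]
   → C = (1, 0)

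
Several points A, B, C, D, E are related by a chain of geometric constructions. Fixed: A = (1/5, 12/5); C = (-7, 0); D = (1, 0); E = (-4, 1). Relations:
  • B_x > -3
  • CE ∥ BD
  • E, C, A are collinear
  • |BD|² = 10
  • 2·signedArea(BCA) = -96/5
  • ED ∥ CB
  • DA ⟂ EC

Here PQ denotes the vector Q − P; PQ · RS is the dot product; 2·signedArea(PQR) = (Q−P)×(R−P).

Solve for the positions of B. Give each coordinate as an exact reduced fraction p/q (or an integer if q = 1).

1. B_x = -2  [CE ∥ BD ∩ ED ∥ CB]
2. B_y = -1  [CE ∥ BD ∩ ED ∥ CB]
   → B = (-2, -1)

B = (-2, -1)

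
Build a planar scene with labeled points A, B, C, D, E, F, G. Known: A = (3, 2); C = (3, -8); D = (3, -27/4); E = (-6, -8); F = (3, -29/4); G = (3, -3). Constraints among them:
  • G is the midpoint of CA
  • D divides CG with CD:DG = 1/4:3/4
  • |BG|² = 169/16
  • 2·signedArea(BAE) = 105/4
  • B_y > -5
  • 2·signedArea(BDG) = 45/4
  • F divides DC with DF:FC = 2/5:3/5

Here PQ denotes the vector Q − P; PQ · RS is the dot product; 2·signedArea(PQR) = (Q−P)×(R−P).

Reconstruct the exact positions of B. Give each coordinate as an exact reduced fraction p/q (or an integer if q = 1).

1. B_x = 0  [2·signedArea(BAE) = 105/4 ∩ 2·signedArea(BDG) = 45/4]
2. B_y = -17/4  [2·signedArea(BAE) = 105/4 ∩ 2·signedArea(BDG) = 45/4]
   → B = (0, -17/4)

B = (0, -17/4)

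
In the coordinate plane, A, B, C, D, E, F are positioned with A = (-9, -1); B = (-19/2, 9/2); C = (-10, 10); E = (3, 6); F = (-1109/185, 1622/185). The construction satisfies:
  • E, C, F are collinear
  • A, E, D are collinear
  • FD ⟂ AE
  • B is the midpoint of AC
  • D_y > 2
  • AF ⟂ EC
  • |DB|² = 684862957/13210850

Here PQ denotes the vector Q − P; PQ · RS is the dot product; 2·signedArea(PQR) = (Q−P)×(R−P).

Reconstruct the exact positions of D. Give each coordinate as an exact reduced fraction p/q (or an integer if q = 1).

1. D_x = -89493/35705  [A, E, D are collinear ∩ FD ⟂ AE]
2. D_y = 99542/35705  [A, E, D are collinear ∩ FD ⟂ AE]
   → D = (-89493/35705, 99542/35705)

D = (-89493/35705, 99542/35705)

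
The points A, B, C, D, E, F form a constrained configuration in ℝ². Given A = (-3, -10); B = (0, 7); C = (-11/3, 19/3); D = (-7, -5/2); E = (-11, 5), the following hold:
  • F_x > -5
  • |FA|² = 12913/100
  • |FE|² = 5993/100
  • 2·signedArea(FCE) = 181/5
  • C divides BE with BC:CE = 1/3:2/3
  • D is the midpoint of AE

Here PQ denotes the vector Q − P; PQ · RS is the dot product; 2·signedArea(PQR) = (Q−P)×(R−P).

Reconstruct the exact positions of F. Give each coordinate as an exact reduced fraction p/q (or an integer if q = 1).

1. F_x = -21/5  [line 4/3·x + -22/3·y + 227/15 = 0 ∩ |FA|² = 12913/100]
2. F_y = 13/10  [line 4/3·x + -22/3·y + 227/15 = 0 ∩ |FA|² = 12913/100]
   → F = (-21/5, 13/10)

F = (-21/5, 13/10)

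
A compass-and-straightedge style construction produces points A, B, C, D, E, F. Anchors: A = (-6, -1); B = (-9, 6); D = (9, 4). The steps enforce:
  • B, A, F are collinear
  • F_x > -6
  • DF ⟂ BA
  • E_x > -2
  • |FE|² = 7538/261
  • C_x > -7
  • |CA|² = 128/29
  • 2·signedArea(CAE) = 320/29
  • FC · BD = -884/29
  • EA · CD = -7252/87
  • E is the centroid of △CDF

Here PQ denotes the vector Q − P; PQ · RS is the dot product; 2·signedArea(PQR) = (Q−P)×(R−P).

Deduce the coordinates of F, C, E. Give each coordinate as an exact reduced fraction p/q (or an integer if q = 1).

C = (-198/29, 27/29)
E = (-32/29, 79/87)
F = (-159/29, -64/29)

1. F_x = -159/29  [B, A, F are collinear ∩ DF ⟂ BA]
2. F_y = -64/29  [B, A, F are collinear ∩ DF ⟂ BA]
   → F = (-159/29, -64/29)
3. C_x = -198/29  [line 18·x + -2·y + 3618/29 = 0 ∩ |CA|² = 128/29]
4. C_y = 27/29  [line 18·x + -2·y + 3618/29 = 0 ∩ |CA|² = 128/29]
   → C = (-198/29, 27/29)
5. E_x = -32/29  [2·signedArea(CAE) = 320/29 ∩ E is the centroid of △CDF]
6. E_y = 79/87  [2·signedArea(CAE) = 320/29 ∩ E is the centroid of △CDF]
   → E = (-32/29, 79/87)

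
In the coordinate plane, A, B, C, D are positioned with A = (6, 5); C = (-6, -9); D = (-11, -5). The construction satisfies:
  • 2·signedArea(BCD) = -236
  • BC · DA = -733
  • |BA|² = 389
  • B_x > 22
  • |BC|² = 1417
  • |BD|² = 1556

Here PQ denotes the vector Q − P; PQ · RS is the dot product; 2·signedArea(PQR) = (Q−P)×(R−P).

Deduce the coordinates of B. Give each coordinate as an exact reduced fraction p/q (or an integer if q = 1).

B = (23, 15)

1. B_x = 23  [2·signedArea(BCD) = -236 ∩ BC · DA = -733]
2. B_y = 15  [2·signedArea(BCD) = -236 ∩ BC · DA = -733]
   → B = (23, 15)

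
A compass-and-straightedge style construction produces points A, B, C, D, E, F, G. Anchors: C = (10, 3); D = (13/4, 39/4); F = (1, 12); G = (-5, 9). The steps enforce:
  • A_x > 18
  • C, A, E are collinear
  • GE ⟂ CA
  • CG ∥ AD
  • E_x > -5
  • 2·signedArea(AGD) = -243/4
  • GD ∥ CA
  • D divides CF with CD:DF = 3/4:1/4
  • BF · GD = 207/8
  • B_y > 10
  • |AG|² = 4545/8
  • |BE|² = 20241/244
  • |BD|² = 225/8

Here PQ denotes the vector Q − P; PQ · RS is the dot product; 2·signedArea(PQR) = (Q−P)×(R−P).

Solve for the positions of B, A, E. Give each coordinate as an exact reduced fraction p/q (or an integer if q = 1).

1. B_x = -2  [line -33/4·x + -3/4·y + -69/8 = 0 ∩ |BD|² = 225/8]
2. B_y = 21/2  [line -33/4·x + -3/4·y + -69/8 = 0 ∩ |BD|² = 225/8]
   → B = (-2, 21/2)
3. A_x = 73/4  [CG ∥ AD ∩ GD ∥ CA]
4. A_y = 15/4  [CG ∥ AD ∩ GD ∥ CA]
   → A = (73/4, 15/4)
5. E_x = -529/122  [C, A, E are collinear ∩ GE ⟂ CA]
6. E_y = 207/122  [C, A, E are collinear ∩ GE ⟂ CA]
   → E = (-529/122, 207/122)

A = (73/4, 15/4)
B = (-2, 21/2)
E = (-529/122, 207/122)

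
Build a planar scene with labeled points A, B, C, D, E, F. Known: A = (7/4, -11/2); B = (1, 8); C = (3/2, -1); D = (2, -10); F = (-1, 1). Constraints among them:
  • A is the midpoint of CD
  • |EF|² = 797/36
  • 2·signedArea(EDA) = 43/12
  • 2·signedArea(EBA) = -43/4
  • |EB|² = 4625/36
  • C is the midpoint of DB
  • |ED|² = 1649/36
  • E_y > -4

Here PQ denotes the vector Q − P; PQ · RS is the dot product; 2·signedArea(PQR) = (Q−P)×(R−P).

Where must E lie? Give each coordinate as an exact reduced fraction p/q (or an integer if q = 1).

E = (5/6, -10/3)

1. E_x = 5/6  [line 27/2·x + 3/4·y + -35/4 = 0 ∩ |ED|² = 1649/36]
2. E_y = -10/3  [line 27/2·x + 3/4·y + -35/4 = 0 ∩ |ED|² = 1649/36]
   → E = (5/6, -10/3)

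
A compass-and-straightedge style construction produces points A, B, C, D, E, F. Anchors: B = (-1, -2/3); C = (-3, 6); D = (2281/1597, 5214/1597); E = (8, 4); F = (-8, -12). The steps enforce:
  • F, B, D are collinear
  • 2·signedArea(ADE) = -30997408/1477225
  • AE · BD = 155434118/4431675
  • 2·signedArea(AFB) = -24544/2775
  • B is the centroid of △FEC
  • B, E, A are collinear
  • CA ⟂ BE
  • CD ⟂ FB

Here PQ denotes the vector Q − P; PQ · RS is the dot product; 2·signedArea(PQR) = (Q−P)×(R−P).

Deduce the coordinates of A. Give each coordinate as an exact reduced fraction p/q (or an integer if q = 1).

1. A_x = 137/925  [B, E, A are collinear ∩ CA ⟂ BE]
2. A_y = -66/925  [B, E, A are collinear ∩ CA ⟂ BE]
   → A = (137/925, -66/925)

A = (137/925, -66/925)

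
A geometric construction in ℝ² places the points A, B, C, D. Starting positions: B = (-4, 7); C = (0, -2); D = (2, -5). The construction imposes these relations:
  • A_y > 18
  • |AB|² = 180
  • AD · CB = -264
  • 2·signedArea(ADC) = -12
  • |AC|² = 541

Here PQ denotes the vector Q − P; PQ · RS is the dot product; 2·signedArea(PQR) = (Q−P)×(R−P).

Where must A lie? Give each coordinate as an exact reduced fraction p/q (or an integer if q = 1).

1. A_x = -10  [AD · CB = -264 ∩ 2·signedArea(ADC) = -12]
2. A_y = 19  [AD · CB = -264 ∩ 2·signedArea(ADC) = -12]
   → A = (-10, 19)

A = (-10, 19)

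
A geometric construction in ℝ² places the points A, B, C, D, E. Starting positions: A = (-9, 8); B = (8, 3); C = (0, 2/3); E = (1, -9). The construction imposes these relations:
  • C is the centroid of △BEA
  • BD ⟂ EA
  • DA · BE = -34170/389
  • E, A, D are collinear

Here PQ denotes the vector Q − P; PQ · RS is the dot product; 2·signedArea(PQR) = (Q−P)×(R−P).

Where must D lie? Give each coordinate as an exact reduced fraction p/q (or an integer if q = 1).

D = (-951/389, -1223/389)

1. D_x = -951/389  [E, A, D are collinear ∩ BD ⟂ EA]
2. D_y = -1223/389  [E, A, D are collinear ∩ BD ⟂ EA]
   → D = (-951/389, -1223/389)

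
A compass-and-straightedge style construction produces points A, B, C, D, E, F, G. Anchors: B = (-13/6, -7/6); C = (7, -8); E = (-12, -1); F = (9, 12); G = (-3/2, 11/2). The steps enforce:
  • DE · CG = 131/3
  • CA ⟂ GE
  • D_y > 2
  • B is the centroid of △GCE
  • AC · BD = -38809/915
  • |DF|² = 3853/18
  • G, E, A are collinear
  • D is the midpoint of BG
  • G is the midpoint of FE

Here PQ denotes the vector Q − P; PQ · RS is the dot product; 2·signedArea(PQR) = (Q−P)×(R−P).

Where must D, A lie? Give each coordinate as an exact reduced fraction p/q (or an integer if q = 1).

1. D_x = -11/6  [D is the midpoint of BG]
2. D_y = 13/6  [D is the midpoint of BG]
   → D = (-11/6, 13/6)
3. A_x = -426/305  [G, E, A are collinear ∩ CA ⟂ GE]
4. A_y = 1697/305  [G, E, A are collinear ∩ CA ⟂ GE]
   → A = (-426/305, 1697/305)

A = (-426/305, 1697/305)
D = (-11/6, 13/6)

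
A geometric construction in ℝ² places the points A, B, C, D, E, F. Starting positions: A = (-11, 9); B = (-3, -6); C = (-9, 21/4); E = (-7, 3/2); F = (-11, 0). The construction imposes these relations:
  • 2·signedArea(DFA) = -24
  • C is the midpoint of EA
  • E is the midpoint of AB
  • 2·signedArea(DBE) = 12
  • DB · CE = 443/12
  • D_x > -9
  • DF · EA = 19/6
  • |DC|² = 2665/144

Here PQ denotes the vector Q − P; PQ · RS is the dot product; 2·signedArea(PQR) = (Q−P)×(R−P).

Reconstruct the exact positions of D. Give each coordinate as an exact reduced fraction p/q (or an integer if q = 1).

D = (-25/3, 1)

1. D_x = -25/3  [2·signedArea(DBE) = 12 ∩ 2·signedArea(DFA) = -24]
2. D_y = 1  [2·signedArea(DBE) = 12 ∩ 2·signedArea(DFA) = -24]
   → D = (-25/3, 1)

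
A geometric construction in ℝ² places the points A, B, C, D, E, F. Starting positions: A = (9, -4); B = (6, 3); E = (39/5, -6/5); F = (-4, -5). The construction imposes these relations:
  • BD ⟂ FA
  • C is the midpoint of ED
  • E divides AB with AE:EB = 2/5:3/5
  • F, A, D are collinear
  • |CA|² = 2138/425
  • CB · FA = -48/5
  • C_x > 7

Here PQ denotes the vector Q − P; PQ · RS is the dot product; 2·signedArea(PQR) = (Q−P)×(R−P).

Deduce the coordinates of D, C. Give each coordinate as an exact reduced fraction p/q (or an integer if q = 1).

1. D_x = 557/85  [F, A, D are collinear ∩ BD ⟂ FA]
2. D_y = -356/85  [F, A, D are collinear ∩ BD ⟂ FA]
   → D = (557/85, -356/85)
3. C_x = 122/17  [C is the midpoint of ED]
4. C_y = -229/85  [C is the midpoint of ED]
   → C = (122/17, -229/85)

C = (122/17, -229/85)
D = (557/85, -356/85)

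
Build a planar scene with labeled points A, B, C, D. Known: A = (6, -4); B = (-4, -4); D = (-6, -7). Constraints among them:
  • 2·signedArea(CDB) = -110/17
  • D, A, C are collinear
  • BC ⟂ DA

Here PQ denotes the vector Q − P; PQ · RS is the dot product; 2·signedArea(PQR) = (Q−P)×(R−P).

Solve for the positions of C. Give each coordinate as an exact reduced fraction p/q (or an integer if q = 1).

C = (-58/17, -108/17)

1. C_x = -58/17  [D, A, C are collinear ∩ BC ⟂ DA]
2. C_y = -108/17  [D, A, C are collinear ∩ BC ⟂ DA]
   → C = (-58/17, -108/17)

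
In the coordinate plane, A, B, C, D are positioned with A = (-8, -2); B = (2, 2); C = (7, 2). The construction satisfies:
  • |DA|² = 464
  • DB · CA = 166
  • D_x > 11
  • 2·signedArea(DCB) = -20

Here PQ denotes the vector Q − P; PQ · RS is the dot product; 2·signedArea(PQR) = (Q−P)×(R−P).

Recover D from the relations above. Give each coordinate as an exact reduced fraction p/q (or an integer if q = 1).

1. D_x = 12  [DB · CA = 166 ∩ 2·signedArea(DCB) = -20]
2. D_y = 6  [DB · CA = 166 ∩ 2·signedArea(DCB) = -20]
   → D = (12, 6)

D = (12, 6)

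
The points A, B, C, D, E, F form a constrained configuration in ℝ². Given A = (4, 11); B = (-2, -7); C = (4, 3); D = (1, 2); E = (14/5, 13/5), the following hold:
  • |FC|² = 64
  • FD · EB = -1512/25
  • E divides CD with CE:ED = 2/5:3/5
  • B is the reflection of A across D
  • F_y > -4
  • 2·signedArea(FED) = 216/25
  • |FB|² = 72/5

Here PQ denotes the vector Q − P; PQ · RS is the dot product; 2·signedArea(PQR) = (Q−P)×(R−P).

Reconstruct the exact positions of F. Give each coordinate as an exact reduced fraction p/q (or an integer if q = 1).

1. F_x = -4/5  [FD · EB = -1512/25 ∩ 2·signedArea(FED) = 216/25]
2. F_y = -17/5  [FD · EB = -1512/25 ∩ 2·signedArea(FED) = 216/25]
   → F = (-4/5, -17/5)

F = (-4/5, -17/5)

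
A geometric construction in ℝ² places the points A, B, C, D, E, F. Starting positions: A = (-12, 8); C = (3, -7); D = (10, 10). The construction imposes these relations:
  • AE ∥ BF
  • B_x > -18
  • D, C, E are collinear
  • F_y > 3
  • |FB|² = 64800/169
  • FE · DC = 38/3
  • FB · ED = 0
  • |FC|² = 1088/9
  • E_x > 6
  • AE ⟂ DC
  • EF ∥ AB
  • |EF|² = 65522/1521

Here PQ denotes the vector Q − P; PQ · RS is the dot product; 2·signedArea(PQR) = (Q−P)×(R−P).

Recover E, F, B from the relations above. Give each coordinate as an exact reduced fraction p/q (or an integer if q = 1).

B = (-9011/507, 5639/507)
E = (1032/169, 92/169)
F = (1/3, 11/3)

1. E_x = 1032/169  [D, C, E are collinear ∩ AE ⟂ DC]
2. E_y = 92/169  [D, C, E are collinear ∩ AE ⟂ DC]
   → E = (1032/169, 92/169)
3. F_x = 1/3  [line 7·x + 17·y + -194/3 = 0 ∩ |FC|² = 1088/9]
4. F_y = 11/3  [line 7·x + 17·y + -194/3 = 0 ∩ |FC|² = 1088/9]
   → F = (1/3, 11/3)
5. B_x = -9011/507  [FB · ED = 0 ∩ EF ∥ AB]
6. B_y = 5639/507  [FB · ED = 0 ∩ EF ∥ AB]
   → B = (-9011/507, 5639/507)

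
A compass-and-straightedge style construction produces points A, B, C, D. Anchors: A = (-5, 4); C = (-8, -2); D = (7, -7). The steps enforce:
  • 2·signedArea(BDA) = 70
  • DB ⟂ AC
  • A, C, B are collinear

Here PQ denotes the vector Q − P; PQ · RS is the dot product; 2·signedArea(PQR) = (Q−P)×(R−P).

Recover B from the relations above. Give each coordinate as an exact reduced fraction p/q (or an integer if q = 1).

1. B_x = -7  [A, C, B are collinear ∩ DB ⟂ AC]
2. B_y = 0  [A, C, B are collinear ∩ DB ⟂ AC]
   → B = (-7, 0)

B = (-7, 0)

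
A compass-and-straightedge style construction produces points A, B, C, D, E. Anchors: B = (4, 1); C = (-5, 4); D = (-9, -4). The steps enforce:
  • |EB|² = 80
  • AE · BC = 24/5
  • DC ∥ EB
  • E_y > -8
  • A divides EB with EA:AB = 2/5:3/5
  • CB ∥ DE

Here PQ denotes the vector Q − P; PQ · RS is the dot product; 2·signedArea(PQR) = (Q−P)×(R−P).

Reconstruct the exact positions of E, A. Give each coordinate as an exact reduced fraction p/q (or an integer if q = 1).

A = (8/5, -19/5)
E = (0, -7)

1. E_x = 0  [DC ∥ EB ∩ CB ∥ DE]
2. E_y = -7  [DC ∥ EB ∩ CB ∥ DE]
   → E = (0, -7)
3. A_x = 8/5  [A divides EB with EA:AB = 2/5:3/5]
4. A_y = -19/5  [A divides EB with EA:AB = 2/5:3/5]
   → A = (8/5, -19/5)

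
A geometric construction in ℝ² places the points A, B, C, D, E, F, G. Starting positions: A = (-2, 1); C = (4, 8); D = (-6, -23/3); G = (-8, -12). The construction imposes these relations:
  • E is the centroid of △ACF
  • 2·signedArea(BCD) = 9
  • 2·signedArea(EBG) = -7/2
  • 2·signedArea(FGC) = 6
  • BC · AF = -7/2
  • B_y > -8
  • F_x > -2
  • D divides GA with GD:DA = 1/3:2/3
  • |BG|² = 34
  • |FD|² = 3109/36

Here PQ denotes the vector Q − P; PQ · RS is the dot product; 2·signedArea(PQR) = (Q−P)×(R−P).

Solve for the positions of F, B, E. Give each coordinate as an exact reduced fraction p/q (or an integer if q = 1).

B = (-5, -7)
E = (1/3, 55/18)
F = (-1, 1/6)

1. F_x = -1  [line -20·x + 12·y + -22 = 0 ∩ |FD|² = 3109/36]
2. F_y = 1/6  [line -20·x + 12·y + -22 = 0 ∩ |FD|² = 3109/36]
   → F = (-1, 1/6)
3. B_x = -5  [2·signedArea(BCD) = 9 ∩ BC · AF = -7/2]
4. B_y = -7  [2·signedArea(BCD) = 9 ∩ BC · AF = -7/2]
   → B = (-5, -7)
5. E_x = 1/3  [E is the centroid of △ACF]
6. E_y = 55/18  [E is the centroid of △ACF]
   → E = (1/3, 55/18)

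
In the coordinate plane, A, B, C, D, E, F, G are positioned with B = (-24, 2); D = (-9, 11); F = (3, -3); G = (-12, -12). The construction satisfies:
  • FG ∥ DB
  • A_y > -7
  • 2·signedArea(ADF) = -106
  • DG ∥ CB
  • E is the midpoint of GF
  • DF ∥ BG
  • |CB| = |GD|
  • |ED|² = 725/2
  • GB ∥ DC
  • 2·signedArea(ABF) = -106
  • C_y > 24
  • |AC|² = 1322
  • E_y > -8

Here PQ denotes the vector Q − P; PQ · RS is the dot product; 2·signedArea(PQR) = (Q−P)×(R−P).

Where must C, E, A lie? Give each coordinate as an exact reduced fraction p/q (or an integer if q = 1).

1. C_x = -21  [DG ∥ CB ∩ GB ∥ DC]
2. C_y = 25  [DG ∥ CB ∩ GB ∥ DC]
   → C = (-21, 25)
3. E_x = -9/2  [E is the midpoint of GF]
4. E_y = -15/2  [E is the midpoint of GF]
   → E = (-9/2, -15/2)
5. A_x = -2  [2·signedArea(ADF) = -106 ∩ 2·signedArea(ABF) = -106]
6. A_y = -6  [2·signedArea(ADF) = -106 ∩ 2·signedArea(ABF) = -106]
   → A = (-2, -6)

A = (-2, -6)
C = (-21, 25)
E = (-9/2, -15/2)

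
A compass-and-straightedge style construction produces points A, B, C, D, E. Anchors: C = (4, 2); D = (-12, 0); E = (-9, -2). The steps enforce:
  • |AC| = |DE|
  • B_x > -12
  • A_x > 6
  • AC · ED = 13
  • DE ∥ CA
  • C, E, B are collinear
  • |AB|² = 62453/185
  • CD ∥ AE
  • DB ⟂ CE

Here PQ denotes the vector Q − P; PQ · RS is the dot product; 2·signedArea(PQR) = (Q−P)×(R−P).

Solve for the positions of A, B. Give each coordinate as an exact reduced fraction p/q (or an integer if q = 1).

1. A_x = 7  [CD ∥ AE ∩ DE ∥ CA]
2. A_y = 0  [CD ∥ AE ∩ DE ∥ CA]
   → A = (7, 0)
3. B_x = -2068/185  [C, E, B are collinear ∩ DB ⟂ CE]
4. B_y = -494/185  [C, E, B are collinear ∩ DB ⟂ CE]
   → B = (-2068/185, -494/185)

A = (7, 0)
B = (-2068/185, -494/185)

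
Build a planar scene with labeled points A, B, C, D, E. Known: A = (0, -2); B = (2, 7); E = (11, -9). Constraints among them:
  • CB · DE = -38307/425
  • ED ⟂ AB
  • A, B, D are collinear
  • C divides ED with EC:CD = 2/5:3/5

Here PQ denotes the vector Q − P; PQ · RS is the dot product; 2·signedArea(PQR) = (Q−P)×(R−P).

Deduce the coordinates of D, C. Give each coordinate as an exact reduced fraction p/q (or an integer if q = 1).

1. D_x = -82/85  [A, B, D are collinear ∩ ED ⟂ AB]
2. D_y = -539/85  [A, B, D are collinear ∩ ED ⟂ AB]
   → D = (-82/85, -539/85)
3. C_x = 2641/425  [C divides ED with EC:CD = 2/5:3/5]
4. C_y = -3373/425  [C divides ED with EC:CD = 2/5:3/5]
   → C = (2641/425, -3373/425)

C = (2641/425, -3373/425)
D = (-82/85, -539/85)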